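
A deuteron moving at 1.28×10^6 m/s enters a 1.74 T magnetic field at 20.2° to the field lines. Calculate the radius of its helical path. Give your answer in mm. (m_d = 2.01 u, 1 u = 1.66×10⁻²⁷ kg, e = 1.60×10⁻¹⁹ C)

r ≈ 5.30 mm

Only the perpendicular component v⊥ = v sin20.2° = 4.42×10^5 m/s is bent by the field.
r = m v⊥ /(qB) = (3.34×10^-27)(4.42×10^5) / [(1×1.60×10^-19)(1.74)] = 5.30×10^-3 m.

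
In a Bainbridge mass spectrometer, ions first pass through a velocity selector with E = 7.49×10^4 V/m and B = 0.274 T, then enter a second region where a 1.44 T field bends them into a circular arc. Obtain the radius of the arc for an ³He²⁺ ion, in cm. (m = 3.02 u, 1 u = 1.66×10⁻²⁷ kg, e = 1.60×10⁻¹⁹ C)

The selector passes v = E/B = 7.49×10^4/0.274 = 2.73×10^5 m/s.
In the deflection region, r = mv/(qB₂) = (5.01×10^-27)(2.73×10^5) / [(2×1.60×10^-19)(1.44)] = 2.97×10^-3 m.

r ≈ 0.297 cm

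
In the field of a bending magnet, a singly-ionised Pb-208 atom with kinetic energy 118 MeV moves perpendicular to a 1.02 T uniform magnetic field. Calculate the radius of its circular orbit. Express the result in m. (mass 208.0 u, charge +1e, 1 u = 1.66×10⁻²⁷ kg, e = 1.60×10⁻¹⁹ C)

Convert the energy: K = 118 MeV = 1.89×10^-11 J.
v = √(2K/m) = √(2·1.89×10^-11/3.45×10^-25) = 1.05×10^7 m/s.
r = mv/(qB) = (3.45×10^-25)(1.05×10^7) / [(1×1.60×10^-19)(1.02)] = 22.1 m.

r ≈ 22.1 m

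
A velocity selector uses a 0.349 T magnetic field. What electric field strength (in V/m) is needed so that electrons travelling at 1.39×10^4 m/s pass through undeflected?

qE = qvB ⇒ E = vB = (1.39×10^4)(0.349) = 4850 V/m.

E ≈ 4850 V/m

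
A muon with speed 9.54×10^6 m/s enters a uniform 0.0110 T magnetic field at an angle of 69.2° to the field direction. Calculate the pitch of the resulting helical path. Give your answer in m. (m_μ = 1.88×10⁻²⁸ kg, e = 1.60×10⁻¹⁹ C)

pitch ≈ 2.27 m

The velocity component along B is v∥ = v cos69.2° = 3.39×10^6 m/s.
The cyclotron period T = 2πm/(qB) = 6.71×10^-7 s is set by m, q, B alone.
Pitch = v∥·T = (3.39×10^6)(6.71×10^-7) = 2.27 m.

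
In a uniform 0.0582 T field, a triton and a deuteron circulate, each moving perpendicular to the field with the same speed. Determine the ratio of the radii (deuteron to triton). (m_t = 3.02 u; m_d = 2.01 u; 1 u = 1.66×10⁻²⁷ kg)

r = mv/(qB) ⇒ at equal v, r ∝ m/q.
r_{deuteron}/r_{triton} = 0.666.

ratio ≈ 0.666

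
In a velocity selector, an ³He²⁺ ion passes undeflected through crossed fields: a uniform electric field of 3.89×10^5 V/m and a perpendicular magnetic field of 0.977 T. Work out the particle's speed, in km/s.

v ≈ 398 km/s

For zero net force, qE = qvB, so v = E/B.
v = (3.89×10^5) / (0.977) = 3.98×10^5 m/s.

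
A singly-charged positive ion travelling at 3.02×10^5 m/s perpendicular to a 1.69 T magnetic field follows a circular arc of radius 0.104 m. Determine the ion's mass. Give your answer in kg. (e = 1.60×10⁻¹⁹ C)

qvB = mv²/r ⇒ m = qBr/v.
m = (1×1.60×10^-19)(1.69)(0.104) / (3.02×10^5) = 9.31×10^-26 kg.

m ≈ 9.31×10^-26 kg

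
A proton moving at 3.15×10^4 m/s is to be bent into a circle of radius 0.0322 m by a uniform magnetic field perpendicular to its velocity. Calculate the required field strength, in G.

qvB = mv²/r gives B = mv/(qr).
B = (1.67×10^-27)(3.15×10^4) / [(1×1.60×10^-19)(0.0322)] = 0.0102 T.

B ≈ 102 G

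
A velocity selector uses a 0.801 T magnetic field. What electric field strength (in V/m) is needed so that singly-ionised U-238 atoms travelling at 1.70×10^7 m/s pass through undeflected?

E ≈ 1.36×10^7 V/m

qE = qvB ⇒ E = vB = (1.70×10^7)(0.801) = 1.36×10^7 V/m.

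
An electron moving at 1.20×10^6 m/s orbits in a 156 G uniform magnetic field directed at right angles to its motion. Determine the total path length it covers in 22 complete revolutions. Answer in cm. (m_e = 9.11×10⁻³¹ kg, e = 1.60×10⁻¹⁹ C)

L ≈ 6.05 cm

r = mv/(qB) = 4.38×10^-4 m, so one revolution covers 2πr = 2.75×10^-3 m.
In 22 revolutions: L = 22·2πr = 0.0605 m.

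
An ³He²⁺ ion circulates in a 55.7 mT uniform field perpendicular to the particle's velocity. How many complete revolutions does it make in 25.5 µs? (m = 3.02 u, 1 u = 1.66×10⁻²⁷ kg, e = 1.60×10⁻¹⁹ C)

N = 14

T = 2πm/(qB) = 2π(5.0132×10^-27) / [(2×1.60×10^-19)(0.0557)] = 1.7672×10^-6 s.
N = t/T = 2.55×10^-5 / 1.7672×10^-6 ≈ 14.43, so 14 complete revolutions.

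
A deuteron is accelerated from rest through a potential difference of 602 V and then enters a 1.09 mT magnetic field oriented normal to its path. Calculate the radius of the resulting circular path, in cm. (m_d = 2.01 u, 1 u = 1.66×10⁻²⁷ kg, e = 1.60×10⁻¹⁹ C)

r ≈ 460 cm

The kinetic energy gained is K = qV = (1×1.60×10^-19)(602) = 9.63×10^-17 J.
v = √(2K/m) = 2.40×10^5 m/s.
r = mv/(qB) = (3.34×10^-27)(2.40×10^5) / [(1×1.60×10^-19)(1.09×10^-3)] = 4.60 m.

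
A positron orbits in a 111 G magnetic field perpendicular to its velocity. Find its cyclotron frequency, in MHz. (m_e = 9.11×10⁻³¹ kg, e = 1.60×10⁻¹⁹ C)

f = qB/(2πm) = (1×1.60×10^-19)(0.0111) / [2π(9.11×10^-31)] = 3.10×10^8 Hz.

f ≈ 310 MHz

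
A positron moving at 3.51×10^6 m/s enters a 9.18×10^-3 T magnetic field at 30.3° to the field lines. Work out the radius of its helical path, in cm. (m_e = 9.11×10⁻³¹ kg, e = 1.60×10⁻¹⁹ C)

r ≈ 0.110 cm

Only the perpendicular component v⊥ = v sin30.3° = 1.77×10^6 m/s is bent by the field.
r = m v⊥ /(qB) = (9.11×10^-31)(1.77×10^6) / [(1×1.60×10^-19)(9.18×10^-3)] = 1.10×10^-3 m.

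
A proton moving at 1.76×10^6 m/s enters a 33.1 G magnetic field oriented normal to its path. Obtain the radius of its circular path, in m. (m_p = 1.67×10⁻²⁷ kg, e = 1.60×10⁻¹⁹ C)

The magnetic force provides the centripetal force: qvB = mv²/r, so r = mv/(qB).
r = (1.67×10^-27 kg)(1.76×10^6 m/s) / [(1×1.60×10^-19 C)(3.31×10^-3 T)] = 5.55 m.

r ≈ 5.55 m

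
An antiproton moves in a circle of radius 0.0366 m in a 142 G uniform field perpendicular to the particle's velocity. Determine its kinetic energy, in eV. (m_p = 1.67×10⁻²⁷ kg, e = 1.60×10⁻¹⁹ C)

v = qBr/m = (1×1.60×10^-19)(0.0142)(0.0366) / (1.67×10^-27) = 4.98×10^4 m/s.
K = ½mv² = 0.5·(1.67×10^-27)·(4.98×10^4)² = 2.07×10^-18 J = 12.9 eV.

K ≈ 12.9 eV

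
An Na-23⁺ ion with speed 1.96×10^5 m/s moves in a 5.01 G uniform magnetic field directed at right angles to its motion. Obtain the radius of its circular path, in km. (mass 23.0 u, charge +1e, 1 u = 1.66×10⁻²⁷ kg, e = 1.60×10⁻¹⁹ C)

r ≈ 0.0934 km

The magnetic force provides the centripetal force: qvB = mv²/r, so r = mv/(qB).
r = (3.82×10^-26 kg)(1.96×10^5 m/s) / [(1×1.60×10^-19 C)(5.01×10^-4 T)] = 93.4 m.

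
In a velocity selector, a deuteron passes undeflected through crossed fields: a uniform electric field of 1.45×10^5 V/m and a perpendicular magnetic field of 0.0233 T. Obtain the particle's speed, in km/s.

v ≈ 6220 km/s

For zero net force, qE = qvB, so v = E/B.
v = (1.45×10^5) / (0.0233) = 6.22×10^6 m/s.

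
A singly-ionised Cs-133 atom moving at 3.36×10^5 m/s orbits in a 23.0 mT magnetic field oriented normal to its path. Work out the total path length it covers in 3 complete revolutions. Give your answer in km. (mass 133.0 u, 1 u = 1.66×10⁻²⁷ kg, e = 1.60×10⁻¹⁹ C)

L ≈ 0.380 km

r = mv/(qB) = 20.2 m, so one revolution covers 2πr = 127 m.
In 3 revolutions: L = 3·2πr = 380 m.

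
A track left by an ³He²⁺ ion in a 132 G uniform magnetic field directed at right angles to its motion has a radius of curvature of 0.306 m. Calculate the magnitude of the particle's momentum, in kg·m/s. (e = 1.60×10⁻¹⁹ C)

p ≈ 1.29×10^-21 kg·m/s

Since qvB = mv²/r, the momentum p = mv = qBr.
p = (2×1.60×10^-19)(0.0132)(0.306) = 1.29×10^-21 kg·m/s.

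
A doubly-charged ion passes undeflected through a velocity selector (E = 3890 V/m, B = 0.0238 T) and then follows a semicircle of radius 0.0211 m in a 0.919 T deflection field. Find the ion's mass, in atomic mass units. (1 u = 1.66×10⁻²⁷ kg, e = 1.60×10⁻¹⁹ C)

v = E/B₁ = 1.63×10^5 m/s.
From r = mv/(qB₂), m = qB₂r/v = (2×1.60×10^-19)(0.919)(0.0211) / (1.63×10^5) = 3.80×10^-26 kg.
In atomic mass units: m = 3.80×10^-26 / 1.66×10^-27 = 22.9 u.

m ≈ 22.9 u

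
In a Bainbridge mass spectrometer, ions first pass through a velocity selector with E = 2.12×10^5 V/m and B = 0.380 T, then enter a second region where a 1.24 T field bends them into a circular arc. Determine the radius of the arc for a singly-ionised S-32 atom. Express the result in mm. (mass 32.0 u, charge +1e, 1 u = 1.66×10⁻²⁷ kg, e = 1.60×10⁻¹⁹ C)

The selector passes v = E/B = 2.12×10^5/0.380 = 5.58×10^5 m/s.
In the deflection region, r = mv/(qB₂) = (5.31×10^-26)(5.58×10^5) / [(1×1.60×10^-19)(1.24)] = 0.149 m.

r ≈ 149 mm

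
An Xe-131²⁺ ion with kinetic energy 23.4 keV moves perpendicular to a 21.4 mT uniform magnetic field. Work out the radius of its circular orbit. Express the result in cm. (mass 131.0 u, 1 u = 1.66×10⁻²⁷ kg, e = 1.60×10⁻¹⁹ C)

r ≈ 589 cm

Convert the energy: K = 23.4 keV = 3.74×10^-15 J.
v = √(2K/m) = √(2·3.74×10^-15/2.17×10^-25) = 1.86×10^5 m/s.
r = mv/(qB) = (2.17×10^-25)(1.86×10^5) / [(2×1.60×10^-19)(0.0214)] = 5.89 m.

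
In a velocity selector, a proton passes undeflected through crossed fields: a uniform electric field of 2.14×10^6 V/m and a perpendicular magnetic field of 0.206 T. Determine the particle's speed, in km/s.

v ≈ 10400 km/s

For zero net force, qE = qvB, so v = E/B.
v = (2.14×10^6) / (0.206) = 1.04×10^7 m/s.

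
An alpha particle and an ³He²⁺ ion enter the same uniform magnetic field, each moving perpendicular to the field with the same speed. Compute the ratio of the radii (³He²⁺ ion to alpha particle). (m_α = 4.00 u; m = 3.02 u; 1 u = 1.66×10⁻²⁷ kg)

ratio ≈ 0.755

r = mv/(qB) ⇒ at equal v, r ∝ m/q.
r_{³He²⁺ ion}/r_{alpha particle} = 0.755.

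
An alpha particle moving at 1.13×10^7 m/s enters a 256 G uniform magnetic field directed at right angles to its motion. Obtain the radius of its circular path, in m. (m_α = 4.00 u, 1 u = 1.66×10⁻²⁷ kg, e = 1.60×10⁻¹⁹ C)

The magnetic force provides the centripetal force: qvB = mv²/r, so r = mv/(qB).
r = (6.64×10^-27 kg)(1.13×10^7 m/s) / [(2×1.60×10^-19 C)(0.0256 T)] = 9.16 m.

r ≈ 9.16 m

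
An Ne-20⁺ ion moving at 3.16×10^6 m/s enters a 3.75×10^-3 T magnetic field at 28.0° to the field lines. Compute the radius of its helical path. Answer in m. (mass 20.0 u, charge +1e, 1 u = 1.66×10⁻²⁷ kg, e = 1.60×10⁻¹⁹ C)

r ≈ 82.1 m

Only the perpendicular component v⊥ = v sin28.0° = 1.48×10^6 m/s is bent by the field.
r = m v⊥ /(qB) = (3.32×10^-26)(1.48×10^6) / [(1×1.60×10^-19)(3.75×10^-3)] = 82.1 m.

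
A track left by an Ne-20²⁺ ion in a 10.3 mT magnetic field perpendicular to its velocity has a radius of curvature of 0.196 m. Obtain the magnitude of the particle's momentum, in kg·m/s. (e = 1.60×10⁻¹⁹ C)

p ≈ 6.46×10^-22 kg·m/s

Since qvB = mv²/r, the momentum p = mv = qBr.
p = (2×1.60×10^-19)(0.0103)(0.196) = 6.46×10^-22 kg·m/s.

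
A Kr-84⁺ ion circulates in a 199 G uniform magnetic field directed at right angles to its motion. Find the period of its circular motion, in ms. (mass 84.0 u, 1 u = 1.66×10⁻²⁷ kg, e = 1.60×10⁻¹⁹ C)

The cyclotron period is independent of speed: T = 2πm/(qB).
T = 2π(1.39×10^-25) / [(1×1.60×10^-19)(0.0199)] = 2.75×10^-4 s.

T ≈ 0.275 ms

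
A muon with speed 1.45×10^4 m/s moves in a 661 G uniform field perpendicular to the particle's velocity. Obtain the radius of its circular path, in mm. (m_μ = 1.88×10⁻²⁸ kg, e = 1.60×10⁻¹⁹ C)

r ≈ 0.258 mm

The magnetic force provides the centripetal force: qvB = mv²/r, so r = mv/(qB).
r = (1.88×10^-28 kg)(1.45×10^4 m/s) / [(1×1.60×10^-19 C)(0.0661 T)] = 2.58×10^-4 m.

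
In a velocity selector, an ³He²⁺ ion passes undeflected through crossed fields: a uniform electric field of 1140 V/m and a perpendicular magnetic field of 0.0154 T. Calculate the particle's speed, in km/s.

For zero net force, qE = qvB, so v = E/B.
v = (1140) / (0.0154) = 7.40×10^4 m/s.

v ≈ 74.0 km/s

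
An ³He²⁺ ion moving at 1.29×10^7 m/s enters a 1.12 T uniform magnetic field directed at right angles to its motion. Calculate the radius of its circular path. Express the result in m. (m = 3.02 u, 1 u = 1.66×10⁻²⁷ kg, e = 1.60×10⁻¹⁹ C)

The magnetic force provides the centripetal force: qvB = mv²/r, so r = mv/(qB).
r = (5.01×10^-27 kg)(1.29×10^7 m/s) / [(2×1.60×10^-19 C)(1.12 T)] = 0.180 m.

r ≈ 0.180 m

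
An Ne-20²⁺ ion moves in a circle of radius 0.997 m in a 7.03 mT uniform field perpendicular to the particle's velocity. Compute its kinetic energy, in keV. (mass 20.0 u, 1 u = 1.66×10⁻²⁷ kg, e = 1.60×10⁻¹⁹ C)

K ≈ 0.473 keV

v = qBr/m = (2×1.60×10^-19)(7.03×10^-3)(0.997) / (3.32×10^-26) = 6.76×10^4 m/s.
K = ½mv² = 0.5·(3.32×10^-26)·(6.76×10^4)² = 7.58×10^-17 J = 0.473 keV.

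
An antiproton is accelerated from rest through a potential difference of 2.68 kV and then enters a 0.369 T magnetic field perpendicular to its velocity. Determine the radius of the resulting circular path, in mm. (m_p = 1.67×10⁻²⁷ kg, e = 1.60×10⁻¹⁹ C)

r ≈ 20.3 mm

The kinetic energy gained is K = qV = (1×1.60×10^-19)(2680) = 4.29×10^-16 J.
v = √(2K/m) = 7.17×10^5 m/s.
r = mv/(qB) = (1.67×10^-27)(7.17×10^5) / [(1×1.60×10^-19)(0.369)] = 0.0203 m.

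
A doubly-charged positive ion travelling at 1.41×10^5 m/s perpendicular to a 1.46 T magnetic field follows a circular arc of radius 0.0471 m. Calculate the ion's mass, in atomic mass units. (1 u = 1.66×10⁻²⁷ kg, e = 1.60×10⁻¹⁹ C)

m ≈ 94.0 u

qvB = mv²/r ⇒ m = qBr/v.
m = (2×1.60×10^-19)(1.46)(0.0471) / (1.41×10^5) = 1.56×10^-25 kg = 94.0 u.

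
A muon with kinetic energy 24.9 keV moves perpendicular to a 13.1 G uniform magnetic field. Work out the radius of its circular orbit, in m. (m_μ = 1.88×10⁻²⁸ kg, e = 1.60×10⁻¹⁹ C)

Convert the energy: K = 24.9 keV = 3.98×10^-15 J.
v = √(2K/m) = √(2·3.98×10^-15/1.88×10^-28) = 6.51×10^6 m/s.
r = mv/(qB) = (1.88×10^-28)(6.51×10^6) / [(1×1.60×10^-19)(1.31×10^-3)] = 5.84 m.

r ≈ 5.84 m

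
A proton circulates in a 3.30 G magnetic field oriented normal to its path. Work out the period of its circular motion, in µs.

The cyclotron period is independent of speed: T = 2πm/(qB).
T = 2π(1.67×10^-27) / [(1×1.60×10^-19)(3.30×10^-4)] = 1.99×10^-4 s.

T ≈ 199 µs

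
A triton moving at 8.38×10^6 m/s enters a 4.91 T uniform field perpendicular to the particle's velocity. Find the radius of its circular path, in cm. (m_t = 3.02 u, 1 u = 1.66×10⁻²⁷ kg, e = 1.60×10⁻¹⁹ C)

The magnetic force provides the centripetal force: qvB = mv²/r, so r = mv/(qB).
r = (5.01×10^-27 kg)(8.38×10^6 m/s) / [(1×1.60×10^-19 C)(4.91 T)] = 0.0535 m.

r ≈ 5.35 cm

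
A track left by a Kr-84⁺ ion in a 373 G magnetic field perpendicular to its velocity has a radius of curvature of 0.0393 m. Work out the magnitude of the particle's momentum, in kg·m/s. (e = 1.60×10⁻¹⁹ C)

p ≈ 2.35×10^-22 kg·m/s

Since qvB = mv²/r, the momentum p = mv = qBr.
p = (1×1.60×10^-19)(0.0373)(0.0393) = 2.35×10^-22 kg·m/s.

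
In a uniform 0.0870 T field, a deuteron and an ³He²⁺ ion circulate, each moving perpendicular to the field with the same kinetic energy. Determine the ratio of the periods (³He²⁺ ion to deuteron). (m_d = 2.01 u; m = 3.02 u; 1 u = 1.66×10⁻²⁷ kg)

T = 2πm/(qB) is independent of speed, so T₂/T₁ = (m₂/q₂)/(m₁/q₁).
T_{³He²⁺ ion}/T_{deuteron} = (5.01×10^-27/2e) / (3.34×10^-27/1e) = 0.751.

ratio ≈ 0.751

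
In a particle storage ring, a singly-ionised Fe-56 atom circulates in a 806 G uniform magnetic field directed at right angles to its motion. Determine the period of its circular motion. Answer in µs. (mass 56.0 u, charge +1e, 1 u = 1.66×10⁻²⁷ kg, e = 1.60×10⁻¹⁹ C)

The cyclotron period is independent of speed: T = 2πm/(qB).
T = 2π(9.30×10^-26) / [(1×1.60×10^-19)(0.0806)] = 4.53×10^-5 s.

T ≈ 45.3 µs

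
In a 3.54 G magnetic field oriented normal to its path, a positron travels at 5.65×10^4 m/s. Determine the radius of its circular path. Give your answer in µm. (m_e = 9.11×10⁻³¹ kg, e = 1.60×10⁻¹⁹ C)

r ≈ 909 µm

The magnetic force provides the centripetal force: qvB = mv²/r, so r = mv/(qB).
r = (9.11×10^-31 kg)(5.65×10^4 m/s) / [(1×1.60×10^-19 C)(3.54×10^-4 T)] = 9.09×10^-4 m.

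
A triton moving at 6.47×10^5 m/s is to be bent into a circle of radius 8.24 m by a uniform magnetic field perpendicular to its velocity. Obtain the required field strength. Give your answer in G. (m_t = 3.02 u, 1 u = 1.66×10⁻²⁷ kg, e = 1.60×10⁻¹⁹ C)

B ≈ 24.6 G

qvB = mv²/r gives B = mv/(qr).
B = (5.01×10^-27)(6.47×10^5) / [(1×1.60×10^-19)(8.24)] = 2.46×10^-3 T.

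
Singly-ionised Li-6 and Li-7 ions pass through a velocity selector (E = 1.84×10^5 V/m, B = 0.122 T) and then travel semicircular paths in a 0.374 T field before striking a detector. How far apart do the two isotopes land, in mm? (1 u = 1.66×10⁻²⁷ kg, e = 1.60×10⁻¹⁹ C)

Both emerge at v = E/B₁ = 1.51×10^6 m/s.
r = mv/(qB₂), so r₁ = 0.2510 m and r₂ = 0.2929 m, giving Δr = 0.0418 m.
After a semicircle each ion lands a diameter 2r from the entry slit, so the separation is 2Δr = 0.0837 m.

Δd ≈ 83.7 mm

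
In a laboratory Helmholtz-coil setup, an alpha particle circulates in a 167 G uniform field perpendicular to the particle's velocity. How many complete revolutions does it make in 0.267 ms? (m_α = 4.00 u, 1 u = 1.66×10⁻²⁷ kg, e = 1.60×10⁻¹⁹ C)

N = 34

T = 2πm/(qB) = 2π(6.64×10^-27) / [(2×1.60×10^-19)(0.0167)] = 7.8070×10^-6 s.
N = t/T = 2.67×10^-4 / 7.8070×10^-6 ≈ 34.20, so 34 complete revolutions.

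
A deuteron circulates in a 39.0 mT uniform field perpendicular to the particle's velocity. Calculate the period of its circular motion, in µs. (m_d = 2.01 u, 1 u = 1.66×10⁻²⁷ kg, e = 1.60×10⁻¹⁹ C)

The cyclotron period is independent of speed: T = 2πm/(qB).
T = 2π(3.34×10^-27) / [(1×1.60×10^-19)(0.0390)] = 3.36×10^-6 s.

T ≈ 3.36 µs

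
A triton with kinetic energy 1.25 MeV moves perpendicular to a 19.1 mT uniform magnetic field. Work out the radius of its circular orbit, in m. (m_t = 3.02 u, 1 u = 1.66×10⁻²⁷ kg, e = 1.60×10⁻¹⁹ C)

Convert the energy: K = 1.25 MeV = 2.00×10^-13 J.
v = √(2K/m) = √(2·2.00×10^-13/5.01×10^-27) = 8.93×10^6 m/s.
r = mv/(qB) = (5.01×10^-27)(8.93×10^6) / [(1×1.60×10^-19)(0.0191)] = 14.7 m.

r ≈ 14.7 m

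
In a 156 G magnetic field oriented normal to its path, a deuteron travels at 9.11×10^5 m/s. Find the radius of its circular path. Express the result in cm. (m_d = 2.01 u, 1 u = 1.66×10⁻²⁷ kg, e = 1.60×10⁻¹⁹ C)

The magnetic force provides the centripetal force: qvB = mv²/r, so r = mv/(qB).
r = (3.34×10^-27 kg)(9.11×10^5 m/s) / [(1×1.60×10^-19 C)(0.0156 T)] = 1.22 m.

r ≈ 122 cm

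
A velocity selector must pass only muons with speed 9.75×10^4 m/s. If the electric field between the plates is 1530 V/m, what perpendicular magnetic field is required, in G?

B ≈ 157 G

qE = qvB ⇒ B = E/v = (1530) / (9.75×10^4) = 0.0157 T.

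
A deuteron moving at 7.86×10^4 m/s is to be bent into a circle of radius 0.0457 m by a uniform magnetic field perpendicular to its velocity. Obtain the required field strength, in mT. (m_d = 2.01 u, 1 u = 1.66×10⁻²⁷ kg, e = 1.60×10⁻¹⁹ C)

B ≈ 35.9 mT

qvB = mv²/r gives B = mv/(qr).
B = (3.34×10^-27)(7.86×10^4) / [(1×1.60×10^-19)(0.0457)] = 0.0359 T.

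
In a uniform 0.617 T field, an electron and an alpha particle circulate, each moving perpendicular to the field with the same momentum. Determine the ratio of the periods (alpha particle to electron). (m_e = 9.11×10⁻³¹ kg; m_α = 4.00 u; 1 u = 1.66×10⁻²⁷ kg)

T = 2πm/(qB) is independent of speed, so T₂/T₁ = (m₂/q₂)/(m₁/q₁).
T_{alpha particle}/T_{electron} = (6.64×10^-27/2e) / (9.11×10^-31/1e) = 3640.

ratio ≈ 3640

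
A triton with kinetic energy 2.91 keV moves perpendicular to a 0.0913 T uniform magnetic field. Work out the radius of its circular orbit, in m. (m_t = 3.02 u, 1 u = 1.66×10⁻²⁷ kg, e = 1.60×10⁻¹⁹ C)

Convert the energy: K = 2.91 keV = 4.66×10^-16 J.
v = √(2K/m) = √(2·4.66×10^-16/5.01×10^-27) = 4.31×10^5 m/s.
r = mv/(qB) = (5.01×10^-27)(4.31×10^5) / [(1×1.60×10^-19)(0.0913)] = 0.148 m.

r ≈ 0.148 m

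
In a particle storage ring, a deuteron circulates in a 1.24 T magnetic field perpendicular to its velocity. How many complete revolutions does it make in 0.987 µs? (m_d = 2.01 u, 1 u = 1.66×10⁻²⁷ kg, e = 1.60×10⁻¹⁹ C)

N = 9

T = 2πm/(qB) = 2π(3.3366×10^-27) / [(1×1.60×10^-19)(1.24)] = 1.0567×10^-7 s.
N = t/T = 9.87×10^-7 / 1.0567×10^-7 ≈ 9.34, so 9 complete revolutions.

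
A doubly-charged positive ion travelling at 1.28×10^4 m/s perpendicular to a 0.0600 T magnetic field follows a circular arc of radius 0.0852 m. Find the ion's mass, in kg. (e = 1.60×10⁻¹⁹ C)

qvB = mv²/r ⇒ m = qBr/v.
m = (2×1.60×10^-19)(0.0600)(0.0852) / (1.28×10^4) = 1.28×10^-25 kg.

m ≈ 1.28×10^-25 kg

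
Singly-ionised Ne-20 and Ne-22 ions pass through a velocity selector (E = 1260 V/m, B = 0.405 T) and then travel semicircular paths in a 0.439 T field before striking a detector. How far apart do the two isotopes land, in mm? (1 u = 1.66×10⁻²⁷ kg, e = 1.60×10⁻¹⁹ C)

Both emerge at v = E/B₁ = 3110 m/s.
r = mv/(qB₂), so r₁ = 1.471×10^-3 m and r₂ = 1.618×10^-3 m, giving Δr = 1.47×10^-4 m.
After a semicircle each ion lands a diameter 2r from the entry slit, so the separation is 2Δr = 2.94×10^-4 m.

Δd ≈ 0.294 mm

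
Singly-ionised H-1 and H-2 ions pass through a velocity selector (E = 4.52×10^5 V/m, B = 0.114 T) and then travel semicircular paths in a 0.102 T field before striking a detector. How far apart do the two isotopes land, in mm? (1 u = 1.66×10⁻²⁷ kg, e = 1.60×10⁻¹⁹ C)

Both emerge at v = E/B₁ = 3.96×10^6 m/s.
r = mv/(qB₂), so r₁ = 0.403 m and r₂ = 0.807 m, giving Δr = 0.403 m.
After a semicircle each ion lands a diameter 2r from the entry slit, so the separation is 2Δr = 0.807 m.

Δd ≈ 807 mm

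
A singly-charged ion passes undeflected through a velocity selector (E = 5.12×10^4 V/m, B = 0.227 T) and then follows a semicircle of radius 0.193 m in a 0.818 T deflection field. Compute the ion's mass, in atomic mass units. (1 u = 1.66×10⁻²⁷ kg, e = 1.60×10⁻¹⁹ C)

v = E/B₁ = 2.26×10^5 m/s.
From r = mv/(qB₂), m = qB₂r/v = (1×1.60×10^-19)(0.818)(0.193) / (2.26×10^5) = 1.12×10^-25 kg.
In atomic mass units: m = 1.12×10^-25 / 1.66×10^-27 = 67.5 u.

m ≈ 67.5 u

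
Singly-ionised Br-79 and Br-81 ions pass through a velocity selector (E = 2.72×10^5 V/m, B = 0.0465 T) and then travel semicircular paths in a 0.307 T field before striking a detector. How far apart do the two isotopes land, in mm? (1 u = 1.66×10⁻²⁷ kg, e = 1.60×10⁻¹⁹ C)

Both emerge at v = E/B₁ = 5.85×10^6 m/s.
r = mv/(qB₂), so r₁ = 15.617 m and r₂ = 16.012 m, giving Δr = 0.395 m.
After a semicircle each ion lands a diameter 2r from the entry slit, so the separation is 2Δr = 0.791 m.

Δd ≈ 791 mm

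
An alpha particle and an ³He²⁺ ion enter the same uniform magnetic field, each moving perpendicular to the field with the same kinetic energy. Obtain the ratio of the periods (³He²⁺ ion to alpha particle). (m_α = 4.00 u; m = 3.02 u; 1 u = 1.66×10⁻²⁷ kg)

T = 2πm/(qB) is independent of speed, so T₂/T₁ = (m₂/q₂)/(m₁/q₁).
T_{³He²⁺ ion}/T_{alpha particle} = (5.01×10^-27/2e) / (6.64×10^-27/2e) = 0.755.

ratio ≈ 0.755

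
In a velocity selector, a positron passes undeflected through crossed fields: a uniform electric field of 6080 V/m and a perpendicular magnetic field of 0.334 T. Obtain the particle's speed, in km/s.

v ≈ 18.2 km/s

For zero net force, qE = qvB, so v = E/B.
v = (6080) / (0.334) = 1.82×10^4 m/s.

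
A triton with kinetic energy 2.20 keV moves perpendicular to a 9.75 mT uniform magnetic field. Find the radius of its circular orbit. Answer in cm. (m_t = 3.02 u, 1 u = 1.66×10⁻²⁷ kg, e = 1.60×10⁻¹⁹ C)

r ≈ 120 cm

Convert the energy: K = 2.20 keV = 3.52×10^-16 J.
v = √(2K/m) = √(2·3.52×10^-16/5.01×10^-27) = 3.75×10^5 m/s.
r = mv/(qB) = (5.01×10^-27)(3.75×10^5) / [(1×1.60×10^-19)(9.75×10^-3)] = 1.20 m.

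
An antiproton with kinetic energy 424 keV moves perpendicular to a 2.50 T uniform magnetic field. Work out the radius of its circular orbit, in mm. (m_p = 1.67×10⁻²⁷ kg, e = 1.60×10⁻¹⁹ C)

r ≈ 37.6 mm

Convert the energy: K = 424 keV = 6.78×10^-14 J.
v = √(2K/m) = √(2·6.78×10^-14/1.67×10^-27) = 9.01×10^6 m/s.
r = mv/(qB) = (1.67×10^-27)(9.01×10^6) / [(1×1.60×10^-19)(2.50)] = 0.0376 m.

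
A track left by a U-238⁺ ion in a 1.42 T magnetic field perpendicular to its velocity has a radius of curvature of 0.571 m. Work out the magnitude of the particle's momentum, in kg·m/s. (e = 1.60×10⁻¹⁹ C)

Since qvB = mv²/r, the momentum p = mv = qBr.
p = (1×1.60×10^-19)(1.42)(0.571) = 1.30×10^-19 kg·m/s.

p ≈ 1.30×10^-19 kg·m/s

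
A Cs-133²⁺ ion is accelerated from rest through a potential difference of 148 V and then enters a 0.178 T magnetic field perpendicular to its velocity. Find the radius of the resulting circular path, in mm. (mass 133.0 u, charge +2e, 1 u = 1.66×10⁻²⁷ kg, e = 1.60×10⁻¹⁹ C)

r ≈ 80.3 mm

The kinetic energy gained is K = qV = (2×1.60×10^-19)(148) = 4.74×10^-17 J.
v = √(2K/m) = 2.07×10^4 m/s.
r = mv/(qB) = (2.21×10^-25)(2.07×10^4) / [(2×1.60×10^-19)(0.178)] = 0.0803 m.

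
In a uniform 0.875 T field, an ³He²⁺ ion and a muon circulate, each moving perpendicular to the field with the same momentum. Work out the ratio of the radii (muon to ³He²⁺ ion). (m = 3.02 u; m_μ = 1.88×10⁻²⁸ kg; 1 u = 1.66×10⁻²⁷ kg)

ratio ≈ 2.00

r = p/(qB) ⇒ at equal p, r ∝ 1/q.
r_{muon}/r_{³He²⁺ ion} = 2.00.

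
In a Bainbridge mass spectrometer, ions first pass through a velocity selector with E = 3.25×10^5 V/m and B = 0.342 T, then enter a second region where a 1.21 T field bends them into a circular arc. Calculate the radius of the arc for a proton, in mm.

The selector passes v = E/B = 3.25×10^5/0.342 = 9.50×10^5 m/s.
In the deflection region, r = mv/(qB₂) = (1.67×10^-27)(9.50×10^5) / [(1×1.60×10^-19)(1.21)] = 8.20×10^-3 m.

r ≈ 8.20 mm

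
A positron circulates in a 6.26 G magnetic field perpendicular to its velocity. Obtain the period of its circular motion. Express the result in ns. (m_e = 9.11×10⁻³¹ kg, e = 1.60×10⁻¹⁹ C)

T ≈ 57.1 ns

The cyclotron period is independent of speed: T = 2πm/(qB).
T = 2π(9.11×10^-31) / [(1×1.60×10^-19)(6.26×10^-4)] = 5.71×10^-8 s.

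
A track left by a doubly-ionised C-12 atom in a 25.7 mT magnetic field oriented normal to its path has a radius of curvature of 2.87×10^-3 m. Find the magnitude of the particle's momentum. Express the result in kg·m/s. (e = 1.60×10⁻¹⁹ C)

p ≈ 2.36×10^-23 kg·m/s

Since qvB = mv²/r, the momentum p = mv = qBr.
p = (2×1.60×10^-19)(0.0257)(2.87×10^-3) = 2.36×10^-23 kg·m/s.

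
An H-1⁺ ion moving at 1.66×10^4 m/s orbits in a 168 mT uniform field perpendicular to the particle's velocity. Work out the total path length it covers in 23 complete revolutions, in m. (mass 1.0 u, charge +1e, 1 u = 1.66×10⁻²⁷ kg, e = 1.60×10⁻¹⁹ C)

r = mv/(qB) = 1.03×10^-3 m, so one revolution covers 2πr = 6.44×10^-3 m.
In 23 revolutions: L = 23·2πr = 0.148 m.

L ≈ 0.148 m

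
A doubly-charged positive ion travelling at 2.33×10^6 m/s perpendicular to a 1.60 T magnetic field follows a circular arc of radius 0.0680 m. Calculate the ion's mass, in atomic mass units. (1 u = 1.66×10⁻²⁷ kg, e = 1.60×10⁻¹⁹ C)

qvB = mv²/r ⇒ m = qBr/v.
m = (2×1.60×10^-19)(1.60)(0.0680) / (2.33×10^6) = 1.49×10^-26 kg = 9.00 u.

m ≈ 9.00 u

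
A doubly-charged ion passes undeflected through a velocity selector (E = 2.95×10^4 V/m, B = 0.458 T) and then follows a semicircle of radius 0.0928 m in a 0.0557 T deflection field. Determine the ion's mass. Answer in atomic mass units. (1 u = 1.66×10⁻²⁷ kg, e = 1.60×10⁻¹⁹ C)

m ≈ 15.5 u

v = E/B₁ = 6.44×10^4 m/s.
From r = mv/(qB₂), m = qB₂r/v = (2×1.60×10^-19)(0.0557)(0.0928) / (6.44×10^4) = 2.57×10^-26 kg.
In atomic mass units: m = 2.57×10^-26 / 1.66×10^-27 = 15.5 u.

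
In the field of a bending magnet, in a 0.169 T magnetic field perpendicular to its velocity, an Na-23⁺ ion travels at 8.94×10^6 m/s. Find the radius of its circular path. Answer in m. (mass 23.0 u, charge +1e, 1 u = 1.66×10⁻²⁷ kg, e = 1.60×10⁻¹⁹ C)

The magnetic force provides the centripetal force: qvB = mv²/r, so r = mv/(qB).
r = (3.82×10^-26 kg)(8.94×10^6 m/s) / [(1×1.60×10^-19 C)(0.169 T)] = 12.6 m.

r ≈ 12.6 m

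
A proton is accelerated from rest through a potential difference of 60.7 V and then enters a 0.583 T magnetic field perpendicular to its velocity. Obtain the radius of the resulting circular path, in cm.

r ≈ 0.193 cm

The kinetic energy gained is K = qV = (1×1.60×10^-19)(60.7) = 9.71×10^-18 J.
v = √(2K/m) = 1.08×10^5 m/s.
r = mv/(qB) = (1.67×10^-27)(1.08×10^5) / [(1×1.60×10^-19)(0.583)] = 1.93×10^-3 m.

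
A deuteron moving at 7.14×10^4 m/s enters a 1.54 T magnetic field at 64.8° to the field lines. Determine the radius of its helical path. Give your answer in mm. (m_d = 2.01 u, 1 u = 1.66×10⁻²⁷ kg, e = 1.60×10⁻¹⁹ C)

r ≈ 0.875 mm

Only the perpendicular component v⊥ = v sin64.8° = 6.46×10^4 m/s is bent by the field.
r = m v⊥ /(qB) = (3.34×10^-27)(6.46×10^4) / [(1×1.60×10^-19)(1.54)] = 8.75×10^-4 m.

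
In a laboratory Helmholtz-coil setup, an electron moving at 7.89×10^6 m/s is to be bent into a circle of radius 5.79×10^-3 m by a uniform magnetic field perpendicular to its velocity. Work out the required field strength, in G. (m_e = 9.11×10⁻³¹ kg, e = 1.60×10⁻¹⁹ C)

B ≈ 77.6 G

qvB = mv²/r gives B = mv/(qr).
B = (9.11×10^-31)(7.89×10^6) / [(1×1.60×10^-19)(5.79×10^-3)] = 7.76×10^-3 T.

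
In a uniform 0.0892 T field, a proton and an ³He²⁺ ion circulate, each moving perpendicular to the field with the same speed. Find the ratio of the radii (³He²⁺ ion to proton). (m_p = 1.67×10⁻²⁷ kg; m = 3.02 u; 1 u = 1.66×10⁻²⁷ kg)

r = mv/(qB) ⇒ at equal v, r ∝ m/q.
r_{³He²⁺ ion}/r_{proton} = 1.50.

ratio ≈ 1.50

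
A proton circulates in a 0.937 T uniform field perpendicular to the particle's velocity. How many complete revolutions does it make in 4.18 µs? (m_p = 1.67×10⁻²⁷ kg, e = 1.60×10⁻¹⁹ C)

T = 2πm/(qB) = 2π(1.67×10^-27) / [(1×1.60×10^-19)(0.937)] = 6.9990×10^-8 s.
N = t/T = 4.18×10^-6 / 6.9990×10^-8 ≈ 59.72, so 59 complete revolutions.

N = 59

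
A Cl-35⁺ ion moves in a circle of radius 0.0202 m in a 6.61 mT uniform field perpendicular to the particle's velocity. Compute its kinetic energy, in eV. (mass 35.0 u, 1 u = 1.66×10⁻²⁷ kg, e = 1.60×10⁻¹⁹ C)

v = qBr/m = (1×1.60×10^-19)(6.61×10^-3)(0.0202) / (5.81×10^-26) = 368 m/s.
K = ½mv² = 0.5·(5.81×10^-26)·(368)² = 3.93×10^-21 J = 0.0245 eV.

K ≈ 0.0245 eV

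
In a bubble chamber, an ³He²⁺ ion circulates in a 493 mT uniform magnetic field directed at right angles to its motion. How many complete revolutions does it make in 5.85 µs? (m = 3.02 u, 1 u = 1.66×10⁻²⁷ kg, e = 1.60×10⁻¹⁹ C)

N = 29

T = 2πm/(qB) = 2π(5.0132×10^-27) / [(2×1.60×10^-19)(0.493)] = 1.9966×10^-7 s.
N = t/T = 5.85×10^-6 / 1.9966×10^-7 ≈ 29.30, so 29 complete revolutions.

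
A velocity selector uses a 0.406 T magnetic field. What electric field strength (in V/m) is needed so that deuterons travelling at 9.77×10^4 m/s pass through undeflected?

E ≈ 3.97×10^4 V/m

qE = qvB ⇒ E = vB = (9.77×10^4)(0.406) = 3.97×10^4 V/m.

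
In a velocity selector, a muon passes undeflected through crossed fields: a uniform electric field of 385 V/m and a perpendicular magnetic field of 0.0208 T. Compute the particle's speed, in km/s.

For zero net force, qE = qvB, so v = E/B.
v = (385) / (0.0208) = 1.85×10^4 m/s.

v ≈ 18.5 km/s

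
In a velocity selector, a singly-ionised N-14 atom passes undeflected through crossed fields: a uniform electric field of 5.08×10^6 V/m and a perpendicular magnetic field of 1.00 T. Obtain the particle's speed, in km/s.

For zero net force, qE = qvB, so v = E/B.
v = (5.08×10^6) / (1.00) = 5.08×10^6 m/s.

v ≈ 5080 km/s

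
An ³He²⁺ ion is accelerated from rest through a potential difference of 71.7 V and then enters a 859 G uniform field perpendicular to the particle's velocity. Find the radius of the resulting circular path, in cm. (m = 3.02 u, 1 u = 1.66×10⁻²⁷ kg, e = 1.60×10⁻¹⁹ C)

The kinetic energy gained is K = qV = (2×1.60×10^-19)(71.7) = 2.29×10^-17 J.
v = √(2K/m) = 9.57×10^4 m/s.
r = mv/(qB) = (5.01×10^-27)(9.57×10^4) / [(2×1.60×10^-19)(0.0859)] = 0.0174 m.

r ≈ 1.74 cm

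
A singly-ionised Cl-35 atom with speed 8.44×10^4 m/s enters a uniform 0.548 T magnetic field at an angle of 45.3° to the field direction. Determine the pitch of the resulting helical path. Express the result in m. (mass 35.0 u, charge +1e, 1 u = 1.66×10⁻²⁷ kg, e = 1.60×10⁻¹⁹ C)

pitch ≈ 0.247 m

The velocity component along B is v∥ = v cos45.3° = 5.94×10^4 m/s.
The cyclotron period T = 2πm/(qB) = 4.16×10^-6 s is set by m, q, B alone.
Pitch = v∥·T = (5.94×10^4)(4.16×10^-6) = 0.247 m.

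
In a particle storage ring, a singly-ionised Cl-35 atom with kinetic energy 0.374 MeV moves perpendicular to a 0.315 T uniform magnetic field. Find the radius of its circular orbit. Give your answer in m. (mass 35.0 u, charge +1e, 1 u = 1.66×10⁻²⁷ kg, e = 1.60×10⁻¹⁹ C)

Convert the energy: K = 0.374 MeV = 5.98×10^-14 J.
v = √(2K/m) = √(2·5.98×10^-14/5.81×10^-26) = 1.44×10^6 m/s.
r = mv/(qB) = (5.81×10^-26)(1.44×10^6) / [(1×1.60×10^-19)(0.315)] = 1.65 m.

r ≈ 1.65 m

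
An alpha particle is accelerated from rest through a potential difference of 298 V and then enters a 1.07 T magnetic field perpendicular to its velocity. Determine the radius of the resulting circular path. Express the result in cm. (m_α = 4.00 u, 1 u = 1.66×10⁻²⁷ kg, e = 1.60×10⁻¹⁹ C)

The kinetic energy gained is K = qV = (2×1.60×10^-19)(298) = 9.54×10^-17 J.
v = √(2K/m) = 1.69×10^5 m/s.
r = mv/(qB) = (6.64×10^-27)(1.69×10^5) / [(2×1.60×10^-19)(1.07)] = 3.29×10^-3 m.

r ≈ 0.329 cm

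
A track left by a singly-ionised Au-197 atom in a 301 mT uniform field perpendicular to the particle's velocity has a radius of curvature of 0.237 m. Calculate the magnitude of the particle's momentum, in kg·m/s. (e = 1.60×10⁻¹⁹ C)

Since qvB = mv²/r, the momentum p = mv = qBr.
p = (1×1.60×10^-19)(0.301)(0.237) = 1.14×10^-20 kg·m/s.

p ≈ 1.14×10^-20 kg·m/s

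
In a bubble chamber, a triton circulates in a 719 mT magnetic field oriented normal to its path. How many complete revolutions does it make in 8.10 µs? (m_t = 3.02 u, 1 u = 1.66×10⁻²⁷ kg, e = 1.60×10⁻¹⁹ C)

N = 29

T = 2πm/(qB) = 2π(5.0132×10^-27) / [(1×1.60×10^-19)(0.719)] = 2.7381×10^-7 s.
N = t/T = 8.10×10^-6 / 2.7381×10^-7 ≈ 29.58, so 29 complete revolutions.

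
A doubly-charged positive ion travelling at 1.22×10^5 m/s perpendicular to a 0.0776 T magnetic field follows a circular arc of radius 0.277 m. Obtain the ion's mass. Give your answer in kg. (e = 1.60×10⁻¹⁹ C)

qvB = mv²/r ⇒ m = qBr/v.
m = (2×1.60×10^-19)(0.0776)(0.277) / (1.22×10^5) = 5.64×10^-26 kg.

m ≈ 5.64×10^-26 kg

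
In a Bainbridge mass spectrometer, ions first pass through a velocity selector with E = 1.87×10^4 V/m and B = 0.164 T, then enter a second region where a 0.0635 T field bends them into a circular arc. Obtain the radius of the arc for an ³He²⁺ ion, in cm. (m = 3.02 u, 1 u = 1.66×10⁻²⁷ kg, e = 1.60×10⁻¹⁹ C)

r ≈ 2.81 cm

The selector passes v = E/B = 1.87×10^4/0.164 = 1.14×10^5 m/s.
In the deflection region, r = mv/(qB₂) = (5.01×10^-27)(1.14×10^5) / [(2×1.60×10^-19)(0.0635)] = 0.0281 m.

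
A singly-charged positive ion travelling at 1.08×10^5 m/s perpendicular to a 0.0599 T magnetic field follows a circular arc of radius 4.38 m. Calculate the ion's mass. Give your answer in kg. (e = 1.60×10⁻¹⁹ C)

qvB = mv²/r ⇒ m = qBr/v.
m = (1×1.60×10^-19)(0.0599)(4.38) / (1.08×10^5) = 3.89×10^-25 kg.

m ≈ 3.89×10^-25 kg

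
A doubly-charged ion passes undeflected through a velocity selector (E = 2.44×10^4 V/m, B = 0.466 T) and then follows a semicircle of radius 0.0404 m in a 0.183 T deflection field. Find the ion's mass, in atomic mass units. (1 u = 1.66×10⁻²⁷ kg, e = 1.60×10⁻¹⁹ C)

m ≈ 27.2 u

v = E/B₁ = 5.24×10^4 m/s.
From r = mv/(qB₂), m = qB₂r/v = (2×1.60×10^-19)(0.183)(0.0404) / (5.24×10^4) = 4.52×10^-26 kg.
In atomic mass units: m = 4.52×10^-26 / 1.66×10^-27 = 27.2 u.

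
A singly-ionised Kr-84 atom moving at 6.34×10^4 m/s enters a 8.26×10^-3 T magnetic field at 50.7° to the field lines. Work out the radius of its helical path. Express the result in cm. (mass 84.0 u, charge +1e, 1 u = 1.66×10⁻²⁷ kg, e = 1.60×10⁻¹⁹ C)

Only the perpendicular component v⊥ = v sin50.7° = 4.91×10^4 m/s is bent by the field.
r = m v⊥ /(qB) = (1.39×10^-25)(4.91×10^4) / [(1×1.60×10^-19)(8.26×10^-3)] = 5.18 m.

r ≈ 518 cm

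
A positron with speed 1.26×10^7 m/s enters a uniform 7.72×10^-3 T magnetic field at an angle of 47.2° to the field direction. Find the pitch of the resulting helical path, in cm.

The velocity component along B is v∥ = v cos47.2° = 8.56×10^6 m/s.
The cyclotron period T = 2πm/(qB) = 4.63×10^-9 s is set by m, q, B alone.
Pitch = v∥·T = (8.56×10^6)(4.63×10^-9) = 0.0397 m.

pitch ≈ 3.97 cm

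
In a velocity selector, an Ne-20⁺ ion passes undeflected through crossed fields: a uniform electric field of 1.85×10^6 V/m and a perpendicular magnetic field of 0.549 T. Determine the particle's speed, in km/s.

v ≈ 3370 km/s

For zero net force, qE = qvB, so v = E/B.
v = (1.85×10^6) / (0.549) = 3.37×10^6 m/s.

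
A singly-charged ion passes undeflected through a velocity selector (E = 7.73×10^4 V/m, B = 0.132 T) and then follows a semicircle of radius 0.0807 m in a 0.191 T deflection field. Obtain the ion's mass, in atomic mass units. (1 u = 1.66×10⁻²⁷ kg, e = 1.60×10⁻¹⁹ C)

m ≈ 2.54 u

v = E/B₁ = 5.86×10^5 m/s.
From r = mv/(qB₂), m = qB₂r/v = (1×1.60×10^-19)(0.191)(0.0807) / (5.86×10^5) = 4.21×10^-27 kg.
In atomic mass units: m = 4.21×10^-27 / 1.66×10^-27 = 2.54 u.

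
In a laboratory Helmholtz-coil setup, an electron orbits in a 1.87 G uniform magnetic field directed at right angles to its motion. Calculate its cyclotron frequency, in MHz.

f = qB/(2πm) = (1×1.60×10^-19)(1.87×10^-4) / [2π(9.11×10^-31)] = 5.23×10^6 Hz.

f ≈ 5.23 MHz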